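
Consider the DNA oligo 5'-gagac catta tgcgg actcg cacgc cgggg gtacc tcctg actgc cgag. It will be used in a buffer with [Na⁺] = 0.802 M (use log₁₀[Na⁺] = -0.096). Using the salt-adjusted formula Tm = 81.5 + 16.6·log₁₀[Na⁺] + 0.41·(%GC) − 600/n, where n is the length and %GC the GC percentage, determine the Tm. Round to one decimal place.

94.4°C

Length n = 49. A=9, T=8, G=16, C=16
G+C = 32, so %GC = 32/49 × 100 = 65.306%
Salt term: 16.6 × (-0.096) = -1.594
GC term: 0.41 × 65.306 = 26.775; length term: −600/49 = −12.245
Tm = 81.5 + (-1.594) + 26.775 − 12.245 = 94.436 → 94.4°C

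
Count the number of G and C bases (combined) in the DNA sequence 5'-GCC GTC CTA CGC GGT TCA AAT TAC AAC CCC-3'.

Counting bases: C=12, A=7, T=6, G=5
Total G or C: 5 + 12 = 17

17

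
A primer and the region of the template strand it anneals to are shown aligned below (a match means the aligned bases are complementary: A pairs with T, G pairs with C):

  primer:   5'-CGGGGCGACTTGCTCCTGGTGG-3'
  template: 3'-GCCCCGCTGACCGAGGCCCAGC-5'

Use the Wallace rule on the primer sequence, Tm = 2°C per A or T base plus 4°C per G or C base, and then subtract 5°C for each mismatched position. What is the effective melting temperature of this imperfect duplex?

61°C

Primer base counts: A=1, T=5, G=10, C=6 → A+T=6, G+C=16
Perfect-match Tm = 2(6) + 4(16) = 12 + 64 = 76°C
Mismatches (positions where the bases are not complementary): 3 (at positions 11, 17, 21)
Effective Tm = 76 − 3×5 = 76 − 15 = 61°C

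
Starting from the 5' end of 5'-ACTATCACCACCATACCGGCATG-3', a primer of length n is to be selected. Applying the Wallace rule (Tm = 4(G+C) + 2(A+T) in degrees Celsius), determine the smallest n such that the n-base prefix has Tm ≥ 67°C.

First 22 bases: ACTATCACCACCATACCGGCAT → Tm = 66°C (< 67°C)
First 23 bases: ACTATCACCACCATACCGGCATG → Tm = 70°C (≥ 67°C)
Each additional base adds 2°C (A/T) or 4°C (G/C), so Tm is non-decreasing in n; n = 23 is the first length to reach 67°C.

n = 23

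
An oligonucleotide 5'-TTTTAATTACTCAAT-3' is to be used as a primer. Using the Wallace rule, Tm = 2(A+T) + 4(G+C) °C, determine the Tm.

34°C

Base counts: A=5, T=8, C=2, G=0
So N_AT = 13 and N_GC = 2.
Tm = 4·2 + 2·13 = 8 + 26 = 34°C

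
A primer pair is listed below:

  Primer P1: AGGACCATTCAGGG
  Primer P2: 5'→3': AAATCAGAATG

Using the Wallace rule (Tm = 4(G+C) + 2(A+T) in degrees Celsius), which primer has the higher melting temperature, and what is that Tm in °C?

Primer P1: A+T=6, G+C=8 → Tm = 2(6)+4(8) = 44°C
Primer P2: A+T=8, G+C=3 → Tm = 2(8)+4(3) = 28°C
44°C vs 28°C → primer P1 is higher.

Primer P1, 44°C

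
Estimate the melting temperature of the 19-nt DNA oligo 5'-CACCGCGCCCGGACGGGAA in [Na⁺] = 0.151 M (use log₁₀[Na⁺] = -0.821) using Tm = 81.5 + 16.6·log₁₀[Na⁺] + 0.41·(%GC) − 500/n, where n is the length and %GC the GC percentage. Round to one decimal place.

73.9°C

Length n = 19. Counting bases: G=7, T=0, A=4, C=8
G+C = 15, so %GC = 15/19 × 100 = 78.947%
Salt term: 16.6 × (-0.821) = -13.629
GC term: 0.41 × 78.947 = 32.368; length term: −500/19 = −26.316
Tm = 81.5 + (-13.629) + 32.368 − 26.316 = 73.923 → 73.9°C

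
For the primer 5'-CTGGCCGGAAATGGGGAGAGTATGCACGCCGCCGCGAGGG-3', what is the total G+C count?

A=8, T=4, G=18, C=10
Total G or C: 18 + 10 = 28

28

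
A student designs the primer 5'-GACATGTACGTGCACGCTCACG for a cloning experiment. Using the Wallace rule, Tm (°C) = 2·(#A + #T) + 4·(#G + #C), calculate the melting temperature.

70°C

A=5, C=7, T=4, G=6
AT pairs contribute 9, GC pairs contribute 13.
Tm = 4·13 + 2·9 = 52 + 18 = 70°C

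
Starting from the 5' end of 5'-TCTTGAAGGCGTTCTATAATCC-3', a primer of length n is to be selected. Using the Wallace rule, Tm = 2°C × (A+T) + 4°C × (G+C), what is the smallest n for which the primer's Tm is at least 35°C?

First 11 bases: TCTTGAAGGCG → Tm = 34°C (< 35°C)
First 12 bases: TCTTGAAGGCGT → Tm = 36°C (≥ 35°C)
Since every base adds ≥2°C, Tm only increases with n, so the threshold is first crossed at n = 12.

n = 12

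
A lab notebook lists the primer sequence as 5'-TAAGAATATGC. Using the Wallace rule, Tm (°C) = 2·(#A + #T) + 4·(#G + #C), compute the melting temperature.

28°C

A=5, G=2, C=1, T=3
So N_AT = 8 and N_GC = 3.
Tm = 2×8 + 4×3 = 28°C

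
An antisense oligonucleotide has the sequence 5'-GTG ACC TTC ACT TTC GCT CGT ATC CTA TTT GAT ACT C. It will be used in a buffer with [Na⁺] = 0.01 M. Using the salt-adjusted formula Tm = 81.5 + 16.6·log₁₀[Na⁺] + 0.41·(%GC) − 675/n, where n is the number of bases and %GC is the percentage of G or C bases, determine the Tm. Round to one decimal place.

Length n = 37. Base counts: C=11, G=5, A=6, T=15
G+C = 16, so %GC = 16/37 × 100 = 43.243%
Salt term: 16.6 × (-2) = -33.2
GC term: 0.41 × 43.243 = 17.73; length term: −675/37 = −18.243
Tm = 81.5 + (-33.2) + 17.73 − 18.243 = 47.787 → 47.8°C

47.8°C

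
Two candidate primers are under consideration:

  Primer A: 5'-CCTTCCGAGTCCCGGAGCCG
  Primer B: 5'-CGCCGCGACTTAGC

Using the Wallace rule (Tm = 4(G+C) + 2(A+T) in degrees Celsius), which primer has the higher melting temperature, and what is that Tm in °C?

Primer A: A+T=5, G+C=15 → Tm = 2(5)+4(15) = 70°C
Primer B: A+T=4, G+C=10 → Tm = 2(4)+4(10) = 48°C
70°C vs 48°C → primer A is higher.

Primer A, 70°C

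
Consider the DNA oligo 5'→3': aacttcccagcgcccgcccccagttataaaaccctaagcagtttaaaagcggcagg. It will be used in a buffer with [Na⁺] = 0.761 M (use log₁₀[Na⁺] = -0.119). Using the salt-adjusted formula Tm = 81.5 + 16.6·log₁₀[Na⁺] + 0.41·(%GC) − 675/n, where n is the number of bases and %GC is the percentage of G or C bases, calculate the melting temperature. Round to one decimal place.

Length n = 56. Counting bases: A=17, T=9, C=19, G=11
G+C = 30, so %GC = 30/56 × 100 = 53.571%
Salt term: 16.6 × (-0.119) = -1.975
GC term: 0.41 × 53.571 = 21.964; length term: −675/56 = −12.054
Tm = 81.5 + (-1.975) + 21.964 − 12.054 = 89.435 → 89.4°C

89.4°C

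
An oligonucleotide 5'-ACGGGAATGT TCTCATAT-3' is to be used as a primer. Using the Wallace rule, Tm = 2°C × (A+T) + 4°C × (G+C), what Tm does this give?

50°C

Scanning the sequence gives C=3, T=6, G=4, A=5.
AT pairs contribute 11, GC pairs contribute 7.
Tm = 4·7 + 2·11 = 28 + 22 = 50°C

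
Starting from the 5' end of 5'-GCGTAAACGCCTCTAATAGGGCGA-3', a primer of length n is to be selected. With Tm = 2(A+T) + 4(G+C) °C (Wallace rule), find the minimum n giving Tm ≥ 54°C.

n = 19

First 18 bases: GCGTAAACGCCTCTAATA → Tm = 52°C (< 54°C)
First 19 bases: GCGTAAACGCCTCTAATAG → Tm = 56°C (≥ 54°C)
Each additional base adds 2°C (A/T) or 4°C (G/C), so Tm is non-decreasing in n; n = 19 is the first length to reach 54°C.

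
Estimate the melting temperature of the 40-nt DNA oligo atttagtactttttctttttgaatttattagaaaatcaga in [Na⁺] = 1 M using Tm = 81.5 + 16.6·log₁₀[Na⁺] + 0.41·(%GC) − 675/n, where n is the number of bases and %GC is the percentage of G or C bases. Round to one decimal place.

Length n = 40. Base counts: G=4, T=20, C=3, A=13
G+C = 7, so %GC = 7/40 × 100 = 17.5%
Salt term: 16.6 × (0) = 0
GC term: 0.41 × 17.5 = 7.175; length term: −675/40 = −16.875
Tm = 81.5 + (0) + 7.175 − 16.875 = 71.8 → 71.8°C

71.8°C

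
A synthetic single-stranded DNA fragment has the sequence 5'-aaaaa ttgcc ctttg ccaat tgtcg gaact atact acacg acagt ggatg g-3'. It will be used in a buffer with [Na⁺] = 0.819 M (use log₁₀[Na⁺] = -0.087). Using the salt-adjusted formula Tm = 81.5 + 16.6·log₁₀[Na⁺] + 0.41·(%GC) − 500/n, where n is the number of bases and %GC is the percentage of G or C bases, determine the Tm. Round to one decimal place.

Length n = 51. Base counts: G=11, C=11, A=16, T=13
G+C = 22, so %GC = 22/51 × 100 = 43.137%
Salt term: 16.6 × (-0.087) = -1.444
GC term: 0.41 × 43.137 = 17.686; length term: −500/51 = −9.804
Tm = 81.5 + (-1.444) + 17.686 − 9.804 = 87.938 → 87.9°C

87.9°C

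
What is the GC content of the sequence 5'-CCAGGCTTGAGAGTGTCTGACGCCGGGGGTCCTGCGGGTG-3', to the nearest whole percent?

70%

Counting bases: A=4, T=8, C=10, G=18
G+C = 18 + 10 = 28 out of 40 bases
%GC = 28/40 × 100 = 70% ≈ 70%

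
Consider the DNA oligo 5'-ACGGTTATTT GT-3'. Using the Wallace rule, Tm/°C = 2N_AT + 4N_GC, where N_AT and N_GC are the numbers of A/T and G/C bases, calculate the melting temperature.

32°C

Base counts: T=6, C=1, G=3, A=2
A+T = 8, G+C = 4
Tm = 2×8 + 4×4 = 32°C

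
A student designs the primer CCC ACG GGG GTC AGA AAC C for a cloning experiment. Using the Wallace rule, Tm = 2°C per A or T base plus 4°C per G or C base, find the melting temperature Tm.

64°C

Scanning the sequence gives T=1, C=7, G=6, A=5.
So N_AT = 6 and N_GC = 13.
Tm = 2×6 + 4×13 = 64°C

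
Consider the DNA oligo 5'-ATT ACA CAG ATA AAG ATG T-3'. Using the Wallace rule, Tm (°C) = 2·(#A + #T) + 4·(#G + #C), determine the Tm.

Scanning the sequence gives C=2, A=9, T=5, G=3.
A+T = 14, G+C = 5
Tm = 2×14 + 4×5 = 48°C

48°C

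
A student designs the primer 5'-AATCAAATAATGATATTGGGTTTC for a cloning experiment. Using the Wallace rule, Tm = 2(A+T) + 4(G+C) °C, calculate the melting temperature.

Scanning the sequence gives C=2, G=4, A=9, T=9.
A+T = 18, G+C = 6
Tm = 2(18) + 4(6) = 36 + 24 = 60°C

60°C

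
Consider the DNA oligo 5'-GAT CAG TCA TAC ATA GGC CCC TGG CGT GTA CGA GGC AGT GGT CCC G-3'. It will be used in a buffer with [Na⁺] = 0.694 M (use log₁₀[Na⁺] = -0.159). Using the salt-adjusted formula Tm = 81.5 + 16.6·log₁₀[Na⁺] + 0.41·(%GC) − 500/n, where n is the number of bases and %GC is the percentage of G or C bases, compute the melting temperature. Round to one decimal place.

92.9°C

Length n = 46. Scanning the sequence gives T=9, A=9, C=13, G=15.
G+C = 28, so %GC = 28/46 × 100 = 60.87%
Salt term: 16.6 × (-0.159) = -2.639
GC term: 0.41 × 60.87 = 24.957; length term: −500/46 = −10.87
Tm = 81.5 + (-2.639) + 24.957 − 10.87 = 92.948 → 92.9°C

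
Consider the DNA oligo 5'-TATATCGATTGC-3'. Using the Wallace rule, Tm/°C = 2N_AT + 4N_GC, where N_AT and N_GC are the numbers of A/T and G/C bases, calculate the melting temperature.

32°C

Base counts: A=3, T=5, C=2, G=2
A+T = 8, G+C = 4
Tm = 2×8 + 4×4 = 32°C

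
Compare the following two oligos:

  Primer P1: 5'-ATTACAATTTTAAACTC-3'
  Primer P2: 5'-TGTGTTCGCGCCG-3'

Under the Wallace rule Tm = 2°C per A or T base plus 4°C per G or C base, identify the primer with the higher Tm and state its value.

Primer P2, 44°C

Primer P1: A+T=14, G+C=3 → Tm = 2(14)+4(3) = 40°C
Primer P2: A+T=4, G+C=9 → Tm = 2(4)+4(9) = 44°C
40°C vs 44°C → primer P2 is higher.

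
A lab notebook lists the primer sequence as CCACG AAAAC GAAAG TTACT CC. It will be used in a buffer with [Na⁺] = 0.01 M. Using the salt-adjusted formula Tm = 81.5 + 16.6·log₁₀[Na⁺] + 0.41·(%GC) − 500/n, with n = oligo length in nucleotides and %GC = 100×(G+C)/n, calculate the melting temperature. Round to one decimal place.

44.2°C

Length n = 22. G=3, A=9, T=3, C=7
G+C = 10, so %GC = 10/22 × 100 = 45.455%
Salt term: 16.6 × (-2) = -33.2
GC term: 0.41 × 45.455 = 18.637; length term: −500/22 = −22.727
Tm = 81.5 + (-33.2) + 18.637 − 22.727 = 44.21 → 44.2°C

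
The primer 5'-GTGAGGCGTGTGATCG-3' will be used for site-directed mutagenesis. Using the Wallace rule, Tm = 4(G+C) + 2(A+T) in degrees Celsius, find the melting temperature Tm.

52°C

G=8, T=4, C=2, A=2
So N_AT = 6 and N_GC = 10.
Tm = 2×6 + 4×10 = 52°C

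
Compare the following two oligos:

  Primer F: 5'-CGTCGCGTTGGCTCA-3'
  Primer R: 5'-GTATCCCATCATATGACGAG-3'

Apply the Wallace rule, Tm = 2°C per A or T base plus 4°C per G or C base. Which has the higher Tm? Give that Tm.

Primer F: A+T=5, G+C=10 → Tm = 2(5)+4(10) = 50°C
Primer R: A+T=11, G+C=9 → Tm = 2(11)+4(9) = 58°C
50°C vs 58°C → primer R is higher.

Primer R, 58°C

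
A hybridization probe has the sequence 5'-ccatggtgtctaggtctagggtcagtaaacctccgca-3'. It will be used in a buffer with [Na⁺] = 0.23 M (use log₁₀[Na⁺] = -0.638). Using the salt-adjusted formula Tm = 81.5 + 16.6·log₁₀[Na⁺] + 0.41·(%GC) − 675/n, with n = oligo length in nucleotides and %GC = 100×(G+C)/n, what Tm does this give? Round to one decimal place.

Length n = 37. Base counts: T=9, C=10, A=8, G=10
G+C = 20, so %GC = 20/37 × 100 = 54.054%
Salt term: 16.6 × (-0.638) = -10.591
GC term: 0.41 × 54.054 = 22.162; length term: −675/37 = −18.243
Tm = 81.5 + (-10.591) + 22.162 − 18.243 = 74.828 → 74.8°C

74.8°C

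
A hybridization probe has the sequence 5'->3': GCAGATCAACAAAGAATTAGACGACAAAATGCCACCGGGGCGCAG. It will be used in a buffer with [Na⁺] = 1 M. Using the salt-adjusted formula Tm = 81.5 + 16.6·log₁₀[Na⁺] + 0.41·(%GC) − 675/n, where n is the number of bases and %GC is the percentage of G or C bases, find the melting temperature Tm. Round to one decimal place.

87.5°C

Length n = 45. Base counts: A=18, G=12, T=4, C=11
G+C = 23, so %GC = 23/45 × 100 = 51.111%
Salt term: 16.6 × (0) = 0
GC term: 0.41 × 51.111 = 20.956; length term: −675/45 = −15
Tm = 81.5 + (0) + 20.956 − 15 = 87.456 → 87.5°C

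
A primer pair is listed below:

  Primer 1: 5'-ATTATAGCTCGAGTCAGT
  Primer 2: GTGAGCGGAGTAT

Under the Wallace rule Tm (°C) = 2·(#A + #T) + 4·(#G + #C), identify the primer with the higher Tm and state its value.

Primer 1, 50°C

Primer 1: A+T=11, G+C=7 → Tm = 2(11)+4(7) = 50°C
Primer 2: A+T=6, G+C=7 → Tm = 2(6)+4(7) = 40°C
50°C vs 40°C → primer 1 is higher.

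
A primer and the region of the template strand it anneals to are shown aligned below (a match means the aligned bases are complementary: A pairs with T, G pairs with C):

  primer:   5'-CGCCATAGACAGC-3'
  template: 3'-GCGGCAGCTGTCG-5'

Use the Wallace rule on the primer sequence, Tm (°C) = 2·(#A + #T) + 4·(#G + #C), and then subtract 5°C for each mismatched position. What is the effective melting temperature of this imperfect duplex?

32°C

Primer base counts: A=4, T=1, G=3, C=5 → A+T=5, G+C=8
Perfect-match Tm = 2(5) + 4(8) = 10 + 32 = 42°C
Mismatches (positions where the bases are not complementary): 2 (at positions 5, 7)
Effective Tm = 42 − 2×5 = 42 − 10 = 32°C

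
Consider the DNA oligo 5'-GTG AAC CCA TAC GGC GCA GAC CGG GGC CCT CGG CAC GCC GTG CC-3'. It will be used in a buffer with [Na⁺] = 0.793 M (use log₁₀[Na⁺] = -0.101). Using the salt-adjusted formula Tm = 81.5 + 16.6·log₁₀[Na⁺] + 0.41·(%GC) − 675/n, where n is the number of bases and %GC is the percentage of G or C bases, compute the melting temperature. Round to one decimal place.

Length n = 44. Scanning the sequence gives T=4, C=18, A=7, G=15.
G+C = 33, so %GC = 33/44 × 100 = 75%
Salt term: 16.6 × (-0.101) = -1.677
GC term: 0.41 × 75 = 30.75; length term: −675/44 = −15.341
Tm = 81.5 + (-1.677) + 30.75 − 15.341 = 95.232 → 95.2°C

95.2°C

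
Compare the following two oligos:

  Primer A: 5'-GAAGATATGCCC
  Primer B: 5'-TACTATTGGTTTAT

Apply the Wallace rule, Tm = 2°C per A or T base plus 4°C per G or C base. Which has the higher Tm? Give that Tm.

Primer A, 36°C

Primer A: A+T=6, G+C=6 → Tm = 2(6)+4(6) = 36°C
Primer B: A+T=11, G+C=3 → Tm = 2(11)+4(3) = 34°C
36°C vs 34°C → primer A is higher.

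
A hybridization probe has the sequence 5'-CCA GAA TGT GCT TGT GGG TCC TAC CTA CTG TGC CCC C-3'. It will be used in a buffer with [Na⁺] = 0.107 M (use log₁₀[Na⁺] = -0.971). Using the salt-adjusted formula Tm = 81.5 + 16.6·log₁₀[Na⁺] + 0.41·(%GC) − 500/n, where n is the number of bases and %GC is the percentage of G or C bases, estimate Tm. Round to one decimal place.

76.2°C

Length n = 37. Scanning the sequence gives T=10, A=5, C=13, G=9.
G+C = 22, so %GC = 22/37 × 100 = 59.459%
Salt term: 16.6 × (-0.971) = -16.119
GC term: 0.41 × 59.459 = 24.378; length term: −500/37 = −13.514
Tm = 81.5 + (-16.119) + 24.378 − 13.514 = 76.245 → 76.2°C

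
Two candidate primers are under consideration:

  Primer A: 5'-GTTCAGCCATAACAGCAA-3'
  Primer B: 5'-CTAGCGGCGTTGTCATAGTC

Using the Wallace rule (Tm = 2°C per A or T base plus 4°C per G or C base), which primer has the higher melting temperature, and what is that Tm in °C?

Primer A: A+T=10, G+C=8 → Tm = 2(10)+4(8) = 52°C
Primer B: A+T=9, G+C=11 → Tm = 2(9)+4(11) = 62°C
52°C vs 62°C → primer B is higher.

Primer B, 62°C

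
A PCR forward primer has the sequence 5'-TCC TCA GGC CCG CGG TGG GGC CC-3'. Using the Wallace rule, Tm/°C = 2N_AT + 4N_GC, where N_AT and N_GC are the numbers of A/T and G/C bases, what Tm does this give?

Base counts: A=1, T=3, C=10, G=9
A+T = 4, G+C = 19
Tm = 4·19 + 2·4 = 76 + 8 = 84°C

84°C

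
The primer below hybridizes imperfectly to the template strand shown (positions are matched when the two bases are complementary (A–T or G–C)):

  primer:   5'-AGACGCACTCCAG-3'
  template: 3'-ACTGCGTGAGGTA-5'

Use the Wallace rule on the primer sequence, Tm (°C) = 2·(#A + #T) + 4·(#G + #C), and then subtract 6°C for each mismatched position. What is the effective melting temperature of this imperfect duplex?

Primer base counts: A=4, T=1, G=3, C=5 → A+T=5, G+C=8
Perfect-match Tm = 2(5) + 4(8) = 10 + 32 = 42°C
Mismatches (positions where the bases are not complementary): 2 (at positions 1, 13)
Effective Tm = 42 − 2×6 = 42 − 12 = 30°C

30°C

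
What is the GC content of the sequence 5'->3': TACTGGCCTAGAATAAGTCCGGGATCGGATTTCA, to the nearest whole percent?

T=9, G=9, C=7, A=9
G+C = 9 + 7 = 16 out of 34 bases
%GC = 16/34 × 100 = 47.06% ≈ 47%

47%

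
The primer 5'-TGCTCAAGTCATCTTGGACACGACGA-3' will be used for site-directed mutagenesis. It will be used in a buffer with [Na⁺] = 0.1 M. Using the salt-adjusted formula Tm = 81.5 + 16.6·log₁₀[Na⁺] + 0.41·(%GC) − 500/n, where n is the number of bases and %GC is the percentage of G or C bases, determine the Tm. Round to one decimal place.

Length n = 26. A=7, G=6, T=6, C=7
G+C = 13, so %GC = 13/26 × 100 = 50%
Salt term: 16.6 × (-1) = -16.6
GC term: 0.41 × 50 = 20.5; length term: −500/26 = −19.231
Tm = 81.5 + (-16.6) + 20.5 − 19.231 = 66.169 → 66.2°C

66.2°C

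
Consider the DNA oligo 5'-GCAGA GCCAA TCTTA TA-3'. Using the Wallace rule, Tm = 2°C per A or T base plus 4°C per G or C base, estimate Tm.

48°C

Counting bases: T=4, A=6, C=4, G=3
So N_AT = 10 and N_GC = 7.
Tm = 2×10 + 4×7 = 48°C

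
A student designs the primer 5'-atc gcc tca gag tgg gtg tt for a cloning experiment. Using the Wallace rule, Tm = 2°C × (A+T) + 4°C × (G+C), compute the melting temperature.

Counting bases: A=3, T=6, C=4, G=7
AT pairs contribute 9, GC pairs contribute 11.
Tm = 4·11 + 2·9 = 44 + 18 = 62°C

62°C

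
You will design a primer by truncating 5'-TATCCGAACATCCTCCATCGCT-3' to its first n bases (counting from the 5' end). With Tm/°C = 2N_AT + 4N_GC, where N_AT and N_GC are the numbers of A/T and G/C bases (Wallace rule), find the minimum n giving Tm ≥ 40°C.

First 13 bases: TATCCGAACATCC → Tm = 38°C (< 40°C)
First 14 bases: TATCCGAACATCCT → Tm = 40°C (≥ 40°C)
Each additional base adds 2°C (A/T) or 4°C (G/C), so Tm is non-decreasing in n; n = 14 is the first length to reach 40°C.

n = 14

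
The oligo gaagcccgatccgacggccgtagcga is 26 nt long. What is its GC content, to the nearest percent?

Counting bases: C=9, A=6, G=9, T=2
G+C = 9 + 9 = 18 out of 26 bases
%GC = 18/26 × 100 = 69.23% ≈ 69%

69%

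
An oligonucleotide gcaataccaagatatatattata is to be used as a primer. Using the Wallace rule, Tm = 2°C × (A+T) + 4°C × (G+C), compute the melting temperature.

Base counts: G=2, C=3, T=7, A=11
A+T = 18, G+C = 5
Tm = 2(18) + 4(5) = 36 + 20 = 56°C

56°C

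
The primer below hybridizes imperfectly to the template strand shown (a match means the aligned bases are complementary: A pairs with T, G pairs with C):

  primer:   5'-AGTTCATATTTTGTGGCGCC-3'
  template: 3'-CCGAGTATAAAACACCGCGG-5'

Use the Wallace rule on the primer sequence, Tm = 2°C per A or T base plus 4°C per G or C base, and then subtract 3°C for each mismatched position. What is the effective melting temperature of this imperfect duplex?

Primer base counts: A=3, T=8, G=5, C=4 → A+T=11, G+C=9
Perfect-match Tm = 2(11) + 4(9) = 22 + 36 = 58°C
Mismatches (positions where the bases are not complementary): 2 (at positions 1, 3)
Effective Tm = 58 − 2×3 = 58 − 6 = 52°C

52°C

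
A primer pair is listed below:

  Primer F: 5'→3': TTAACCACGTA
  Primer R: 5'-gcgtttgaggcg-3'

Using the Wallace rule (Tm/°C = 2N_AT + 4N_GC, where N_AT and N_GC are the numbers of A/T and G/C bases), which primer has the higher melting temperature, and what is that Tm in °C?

Primer F: A+T=7, G+C=4 → Tm = 2(7)+4(4) = 30°C
Primer R: A+T=4, G+C=8 → Tm = 2(4)+4(8) = 40°C
30°C vs 40°C → primer R is higher.

Primer R, 40°C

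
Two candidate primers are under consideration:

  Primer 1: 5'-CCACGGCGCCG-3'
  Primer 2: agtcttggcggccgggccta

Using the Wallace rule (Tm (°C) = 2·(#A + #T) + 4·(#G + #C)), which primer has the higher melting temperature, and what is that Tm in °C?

Primer 1: A+T=1, G+C=10 → Tm = 2(1)+4(10) = 42°C
Primer 2: A+T=6, G+C=14 → Tm = 2(6)+4(14) = 68°C
42°C vs 68°C → primer 2 is higher.

Primer 2, 68°C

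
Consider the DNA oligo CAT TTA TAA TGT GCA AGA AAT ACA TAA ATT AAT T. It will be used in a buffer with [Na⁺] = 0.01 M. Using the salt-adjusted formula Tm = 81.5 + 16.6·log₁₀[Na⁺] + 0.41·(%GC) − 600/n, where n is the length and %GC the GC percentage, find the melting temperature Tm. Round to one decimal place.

Length n = 34. Counting bases: T=12, G=3, C=3, A=16
G+C = 6, so %GC = 6/34 × 100 = 17.647%
Salt term: 16.6 × (-2) = -33.2
GC term: 0.41 × 17.647 = 7.235; length term: −600/34 = −17.647
Tm = 81.5 + (-33.2) + 7.235 − 17.647 = 37.888 → 37.9°C

37.9°C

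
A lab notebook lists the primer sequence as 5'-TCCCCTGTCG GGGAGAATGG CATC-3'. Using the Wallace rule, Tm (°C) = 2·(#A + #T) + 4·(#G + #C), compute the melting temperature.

T=5, C=7, A=4, G=8
A+T = 9, G+C = 15
Tm = 4·15 + 2·9 = 60 + 18 = 78°C

78°C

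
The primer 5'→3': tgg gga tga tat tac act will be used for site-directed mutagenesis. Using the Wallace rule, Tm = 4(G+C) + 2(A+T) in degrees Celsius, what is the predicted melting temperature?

Scanning the sequence gives C=2, G=5, A=5, T=6.
AT pairs contribute 11, GC pairs contribute 7.
Tm = 4·7 + 2·11 = 28 + 22 = 50°C

50°C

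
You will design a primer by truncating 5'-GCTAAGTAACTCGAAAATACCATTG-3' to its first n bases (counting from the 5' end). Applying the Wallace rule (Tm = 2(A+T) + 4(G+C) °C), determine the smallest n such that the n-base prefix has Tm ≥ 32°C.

First 11 bases: GCTAAGTAACT → Tm = 30°C (< 32°C)
First 12 bases: GCTAAGTAACTC → Tm = 34°C (≥ 32°C)
Since every base adds ≥2°C, Tm only increases with n, so the threshold is first crossed at n = 12.

n = 12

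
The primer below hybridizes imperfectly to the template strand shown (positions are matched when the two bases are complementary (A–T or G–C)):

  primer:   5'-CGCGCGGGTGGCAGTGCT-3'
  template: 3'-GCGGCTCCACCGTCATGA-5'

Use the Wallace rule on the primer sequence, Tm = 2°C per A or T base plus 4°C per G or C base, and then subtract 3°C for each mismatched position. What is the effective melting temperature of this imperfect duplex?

52°C

Primer base counts: A=1, T=3, G=9, C=5 → A+T=4, G+C=14
Perfect-match Tm = 2(4) + 4(14) = 8 + 56 = 64°C
Mismatches (positions where the bases are not complementary): 4 (at positions 4, 5, 6, 16)
Effective Tm = 64 − 4×3 = 64 − 12 = 52°C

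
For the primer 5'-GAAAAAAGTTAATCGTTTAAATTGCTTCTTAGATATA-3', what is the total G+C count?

Counting bases: T=14, G=5, A=15, C=3
G+C = 5 + 3 = 8

8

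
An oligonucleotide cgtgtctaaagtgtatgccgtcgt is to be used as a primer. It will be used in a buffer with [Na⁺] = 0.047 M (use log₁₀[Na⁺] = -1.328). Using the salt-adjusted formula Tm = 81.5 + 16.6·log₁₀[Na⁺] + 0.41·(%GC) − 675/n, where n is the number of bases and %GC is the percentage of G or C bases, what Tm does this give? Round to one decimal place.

Length n = 24. T=8, A=4, G=7, C=5
G+C = 12, so %GC = 12/24 × 100 = 50%
Salt term: 16.6 × (-1.328) = -22.045
GC term: 0.41 × 50 = 20.5; length term: −675/24 = −28.125
Tm = 81.5 + (-22.045) + 20.5 − 28.125 = 51.83 → 51.8°C

51.8°C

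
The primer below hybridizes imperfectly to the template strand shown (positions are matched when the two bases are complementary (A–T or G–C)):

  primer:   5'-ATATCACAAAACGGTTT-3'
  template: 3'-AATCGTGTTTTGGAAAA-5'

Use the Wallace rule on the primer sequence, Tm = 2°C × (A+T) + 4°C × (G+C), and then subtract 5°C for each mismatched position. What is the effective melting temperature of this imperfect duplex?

24°C

Primer base counts: A=7, T=5, G=2, C=3 → A+T=12, G+C=5
Perfect-match Tm = 2(12) + 4(5) = 24 + 20 = 44°C
Mismatches (positions where the bases are not complementary): 4 (at positions 1, 4, 13, 14)
Effective Tm = 44 − 4×5 = 44 − 20 = 24°C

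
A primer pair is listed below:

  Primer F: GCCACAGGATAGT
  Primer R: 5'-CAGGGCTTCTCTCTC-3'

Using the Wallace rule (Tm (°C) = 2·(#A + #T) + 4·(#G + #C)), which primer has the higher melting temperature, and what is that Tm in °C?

Primer R, 48°C

Primer F: A+T=6, G+C=7 → Tm = 2(6)+4(7) = 40°C
Primer R: A+T=6, G+C=9 → Tm = 2(6)+4(9) = 48°C
40°C vs 48°C → primer R is higher.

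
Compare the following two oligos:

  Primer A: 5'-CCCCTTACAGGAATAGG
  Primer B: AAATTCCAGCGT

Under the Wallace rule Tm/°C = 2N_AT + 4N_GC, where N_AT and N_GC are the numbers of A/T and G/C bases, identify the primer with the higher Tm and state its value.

Primer A: A+T=8, G+C=9 → Tm = 2(8)+4(9) = 52°C
Primer B: A+T=7, G+C=5 → Tm = 2(7)+4(5) = 34°C
52°C vs 34°C → primer A is higher.

Primer A, 52°C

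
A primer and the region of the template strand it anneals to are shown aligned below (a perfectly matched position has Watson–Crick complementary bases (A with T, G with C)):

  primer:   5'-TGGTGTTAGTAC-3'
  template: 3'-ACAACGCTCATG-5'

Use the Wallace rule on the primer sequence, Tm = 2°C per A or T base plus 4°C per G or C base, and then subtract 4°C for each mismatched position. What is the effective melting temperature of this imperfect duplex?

22°C

Primer base counts: A=2, T=5, G=4, C=1 → A+T=7, G+C=5
Perfect-match Tm = 2(7) + 4(5) = 14 + 20 = 34°C
Mismatches (positions where the bases are not complementary): 3 (at positions 3, 6, 7)
Effective Tm = 34 − 3×4 = 34 − 12 = 22°C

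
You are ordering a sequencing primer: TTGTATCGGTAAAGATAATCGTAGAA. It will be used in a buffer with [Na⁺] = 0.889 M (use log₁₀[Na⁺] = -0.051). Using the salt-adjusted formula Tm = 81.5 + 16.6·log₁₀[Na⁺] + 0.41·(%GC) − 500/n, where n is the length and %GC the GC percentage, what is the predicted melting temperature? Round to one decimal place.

Length n = 26. A=10, G=6, T=8, C=2
G+C = 8, so %GC = 8/26 × 100 = 30.769%
Salt term: 16.6 × (-0.051) = -0.847
GC term: 0.41 × 30.769 = 12.615; length term: −500/26 = −19.231
Tm = 81.5 + (-0.847) + 12.615 − 19.231 = 74.037 → 74.0°C

74.0°C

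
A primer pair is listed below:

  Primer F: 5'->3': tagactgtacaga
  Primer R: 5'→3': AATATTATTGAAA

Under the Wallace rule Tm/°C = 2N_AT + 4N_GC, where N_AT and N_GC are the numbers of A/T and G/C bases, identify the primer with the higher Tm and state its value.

Primer F: A+T=8, G+C=5 → Tm = 2(8)+4(5) = 36°C
Primer R: A+T=12, G+C=1 → Tm = 2(12)+4(1) = 28°C
36°C vs 28°C → primer F is higher.

Primer F, 36°C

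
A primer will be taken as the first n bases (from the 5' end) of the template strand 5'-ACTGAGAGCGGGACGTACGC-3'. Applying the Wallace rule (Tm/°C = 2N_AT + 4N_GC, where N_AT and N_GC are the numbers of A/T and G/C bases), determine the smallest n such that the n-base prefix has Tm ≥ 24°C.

First 7 bases: ACTGAGA → Tm = 20°C (< 24°C)
First 8 bases: ACTGAGAG → Tm = 24°C (≥ 24°C)
Since every base adds ≥2°C, Tm only increases with n, so the threshold is first crossed at n = 8.

n = 8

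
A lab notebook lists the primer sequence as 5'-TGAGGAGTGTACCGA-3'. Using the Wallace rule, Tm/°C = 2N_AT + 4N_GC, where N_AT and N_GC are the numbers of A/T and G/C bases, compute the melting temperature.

C=2, T=3, G=6, A=4
AT pairs contribute 7, GC pairs contribute 8.
Tm = 2(7) + 4(8) = 14 + 32 = 46°C

46°C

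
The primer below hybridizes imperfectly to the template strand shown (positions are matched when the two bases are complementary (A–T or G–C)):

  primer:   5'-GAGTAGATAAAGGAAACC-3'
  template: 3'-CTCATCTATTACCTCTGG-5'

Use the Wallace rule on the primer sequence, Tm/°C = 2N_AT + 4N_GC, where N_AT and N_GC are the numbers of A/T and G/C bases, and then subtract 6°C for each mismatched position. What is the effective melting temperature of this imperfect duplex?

Primer base counts: A=9, T=2, G=5, C=2 → A+T=11, G+C=7
Perfect-match Tm = 2(11) + 4(7) = 22 + 28 = 50°C
Mismatches (positions where the bases are not complementary): 2 (at positions 11, 15)
Effective Tm = 50 − 2×6 = 50 − 12 = 38°C

38°C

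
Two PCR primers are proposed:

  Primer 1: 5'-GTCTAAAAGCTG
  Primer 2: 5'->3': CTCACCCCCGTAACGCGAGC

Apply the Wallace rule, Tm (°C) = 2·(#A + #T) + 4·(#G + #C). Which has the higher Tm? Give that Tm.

Primer 1: A+T=7, G+C=5 → Tm = 2(7)+4(5) = 34°C
Primer 2: A+T=6, G+C=14 → Tm = 2(6)+4(14) = 68°C
34°C vs 68°C → primer 2 is higher.

Primer 2, 68°C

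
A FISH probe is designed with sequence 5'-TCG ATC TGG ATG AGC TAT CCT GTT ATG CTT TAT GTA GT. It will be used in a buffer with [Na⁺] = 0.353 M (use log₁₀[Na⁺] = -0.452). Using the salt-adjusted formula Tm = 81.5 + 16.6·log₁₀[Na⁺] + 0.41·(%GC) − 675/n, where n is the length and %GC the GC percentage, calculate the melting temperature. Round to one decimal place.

Length n = 38. Scanning the sequence gives A=7, T=16, C=6, G=9.
G+C = 15, so %GC = 15/38 × 100 = 39.474%
Salt term: 16.6 × (-0.452) = -7.503
GC term: 0.41 × 39.474 = 16.184; length term: −675/38 = −17.763
Tm = 81.5 + (-7.503) + 16.184 − 17.763 = 72.418 → 72.4°C

72.4°C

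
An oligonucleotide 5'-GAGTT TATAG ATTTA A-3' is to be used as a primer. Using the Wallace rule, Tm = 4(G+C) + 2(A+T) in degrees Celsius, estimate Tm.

38°C

G=3, T=7, C=0, A=6
AT pairs contribute 13, GC pairs contribute 3.
Tm = 2(13) + 4(3) = 26 + 12 = 38°C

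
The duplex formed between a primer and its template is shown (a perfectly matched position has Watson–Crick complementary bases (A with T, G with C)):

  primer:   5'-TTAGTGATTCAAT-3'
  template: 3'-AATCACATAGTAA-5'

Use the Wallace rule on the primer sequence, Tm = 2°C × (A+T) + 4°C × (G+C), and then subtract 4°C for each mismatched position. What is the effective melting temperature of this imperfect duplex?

20°C

Primer base counts: A=4, T=6, G=2, C=1 → A+T=10, G+C=3
Perfect-match Tm = 2(10) + 4(3) = 20 + 12 = 32°C
Mismatches (positions where the bases are not complementary): 3 (at positions 7, 8, 12)
Effective Tm = 32 − 3×4 = 32 − 12 = 20°C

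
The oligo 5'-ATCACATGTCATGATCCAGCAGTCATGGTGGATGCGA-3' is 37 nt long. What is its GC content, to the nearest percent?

Scanning the sequence gives C=8, A=10, G=10, T=9.
G+C = 10 + 8 = 18 out of 37 bases
%GC = 18/37 × 100 = 48.65% ≈ 49%

49%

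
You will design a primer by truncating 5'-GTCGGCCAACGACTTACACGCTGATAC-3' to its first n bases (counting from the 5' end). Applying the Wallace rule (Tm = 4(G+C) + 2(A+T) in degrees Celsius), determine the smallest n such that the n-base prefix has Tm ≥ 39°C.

First 11 bases: GTCGGCCAACG → Tm = 38°C (< 39°C)
First 12 bases: GTCGGCCAACGA → Tm = 40°C (≥ 39°C)
Each additional base adds 2°C (A/T) or 4°C (G/C), so Tm is non-decreasing in n; n = 12 is the first length to reach 39°C.

n = 12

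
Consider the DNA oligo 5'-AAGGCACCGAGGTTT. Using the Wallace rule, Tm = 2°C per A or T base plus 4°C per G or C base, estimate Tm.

Counting bases: C=3, G=5, T=3, A=4
A+T = 7, G+C = 8
Tm = 2(7) + 4(8) = 14 + 32 = 46°C

46°C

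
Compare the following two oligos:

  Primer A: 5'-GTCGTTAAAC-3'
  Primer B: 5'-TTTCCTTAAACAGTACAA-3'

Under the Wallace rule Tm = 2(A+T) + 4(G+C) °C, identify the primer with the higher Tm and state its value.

Primer B, 46°C

Primer A: A+T=6, G+C=4 → Tm = 2(6)+4(4) = 28°C
Primer B: A+T=13, G+C=5 → Tm = 2(13)+4(5) = 46°C
28°C vs 46°C → primer B is higher.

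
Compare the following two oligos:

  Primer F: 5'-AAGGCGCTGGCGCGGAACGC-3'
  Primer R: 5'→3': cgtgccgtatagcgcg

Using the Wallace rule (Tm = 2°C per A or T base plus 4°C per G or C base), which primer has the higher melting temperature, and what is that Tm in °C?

Primer F, 70°C

Primer F: A+T=5, G+C=15 → Tm = 2(5)+4(15) = 70°C
Primer R: A+T=5, G+C=11 → Tm = 2(5)+4(11) = 54°C
70°C vs 54°C → primer F is higher.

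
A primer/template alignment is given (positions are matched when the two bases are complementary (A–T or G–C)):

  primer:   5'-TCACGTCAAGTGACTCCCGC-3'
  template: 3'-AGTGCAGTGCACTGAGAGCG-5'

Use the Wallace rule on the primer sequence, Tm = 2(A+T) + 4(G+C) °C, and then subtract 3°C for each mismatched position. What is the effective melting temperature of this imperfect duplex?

Primer base counts: A=4, T=4, G=4, C=8 → A+T=8, G+C=12
Perfect-match Tm = 2(8) + 4(12) = 16 + 48 = 64°C
Mismatches (positions where the bases are not complementary): 2 (at positions 9, 17)
Effective Tm = 64 − 2×3 = 64 − 6 = 58°C

58°C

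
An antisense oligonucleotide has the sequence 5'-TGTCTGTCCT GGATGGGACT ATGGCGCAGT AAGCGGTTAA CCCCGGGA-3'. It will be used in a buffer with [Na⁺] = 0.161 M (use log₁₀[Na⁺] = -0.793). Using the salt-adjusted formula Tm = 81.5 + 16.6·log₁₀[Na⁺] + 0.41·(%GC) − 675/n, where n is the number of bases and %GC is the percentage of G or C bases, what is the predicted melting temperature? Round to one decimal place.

Length n = 48. Counting bases: C=11, T=11, G=17, A=9
G+C = 28, so %GC = 28/48 × 100 = 58.333%
Salt term: 16.6 × (-0.793) = -13.164
GC term: 0.41 × 58.333 = 23.917; length term: −675/48 = −14.062
Tm = 81.5 + (-13.164) + 23.917 − 14.062 = 78.191 → 78.2°C

78.2°C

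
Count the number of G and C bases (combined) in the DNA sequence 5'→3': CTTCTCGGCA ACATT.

7

Counting bases: G=2, T=5, C=5, A=3
Total G or C: 2 + 5 = 7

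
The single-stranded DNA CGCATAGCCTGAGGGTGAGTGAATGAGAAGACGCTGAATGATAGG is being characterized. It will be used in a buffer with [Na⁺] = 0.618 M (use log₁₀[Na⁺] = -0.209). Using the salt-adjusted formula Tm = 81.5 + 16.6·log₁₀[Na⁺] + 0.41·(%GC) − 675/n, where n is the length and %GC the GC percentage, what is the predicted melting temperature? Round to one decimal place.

84.0°C

Length n = 45. Scanning the sequence gives C=6, T=8, A=14, G=17.
G+C = 23, so %GC = 23/45 × 100 = 51.111%
Salt term: 16.6 × (-0.209) = -3.469
GC term: 0.41 × 51.111 = 20.956; length term: −675/45 = −15
Tm = 81.5 + (-3.469) + 20.956 − 15 = 83.987 → 84.0°C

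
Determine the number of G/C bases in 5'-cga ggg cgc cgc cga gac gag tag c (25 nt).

Counting bases: C=8, T=1, G=11, A=5
Total G or C: 11 + 8 = 19

19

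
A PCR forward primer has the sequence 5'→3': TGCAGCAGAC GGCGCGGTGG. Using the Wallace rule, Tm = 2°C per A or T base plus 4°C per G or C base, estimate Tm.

70°C

Counting bases: T=2, C=5, G=10, A=3
So N_AT = 5 and N_GC = 15.
Tm = 2(5) + 4(15) = 10 + 60 = 70°C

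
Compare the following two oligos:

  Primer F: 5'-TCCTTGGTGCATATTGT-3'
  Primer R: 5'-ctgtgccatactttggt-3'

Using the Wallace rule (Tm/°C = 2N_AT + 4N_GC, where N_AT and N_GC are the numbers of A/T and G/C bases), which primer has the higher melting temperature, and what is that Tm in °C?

Primer R, 50°C

Primer F: A+T=10, G+C=7 → Tm = 2(10)+4(7) = 48°C
Primer R: A+T=9, G+C=8 → Tm = 2(9)+4(8) = 50°C
48°C vs 50°C → primer R is higher.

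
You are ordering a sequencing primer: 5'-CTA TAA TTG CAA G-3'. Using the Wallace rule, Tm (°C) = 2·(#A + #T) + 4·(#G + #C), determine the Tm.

G=2, C=2, T=4, A=5
AT pairs contribute 9, GC pairs contribute 4.
Tm = 2×9 + 4×4 = 34°C

34°C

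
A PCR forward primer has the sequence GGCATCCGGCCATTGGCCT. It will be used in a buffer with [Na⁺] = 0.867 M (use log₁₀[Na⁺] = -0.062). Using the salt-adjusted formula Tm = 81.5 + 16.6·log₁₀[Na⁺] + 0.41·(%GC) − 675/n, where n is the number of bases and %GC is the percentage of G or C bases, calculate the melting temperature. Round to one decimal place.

Length n = 19. G=6, C=7, T=4, A=2
G+C = 13, so %GC = 13/19 × 100 = 68.421%
Salt term: 16.6 × (-0.062) = -1.029
GC term: 0.41 × 68.421 = 28.053; length term: −675/19 = −35.526
Tm = 81.5 + (-1.029) + 28.053 − 35.526 = 72.998 → 73.0°C

73.0°C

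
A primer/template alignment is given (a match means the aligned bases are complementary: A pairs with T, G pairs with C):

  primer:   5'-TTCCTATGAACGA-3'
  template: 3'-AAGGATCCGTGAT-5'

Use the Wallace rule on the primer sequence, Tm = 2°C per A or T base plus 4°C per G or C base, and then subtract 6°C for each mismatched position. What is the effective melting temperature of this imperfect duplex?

Primer base counts: A=4, T=4, G=2, C=3 → A+T=8, G+C=5
Perfect-match Tm = 2(8) + 4(5) = 16 + 20 = 36°C
Mismatches (positions where the bases are not complementary): 3 (at positions 7, 9, 12)
Effective Tm = 36 − 3×6 = 36 − 18 = 18°C

18°C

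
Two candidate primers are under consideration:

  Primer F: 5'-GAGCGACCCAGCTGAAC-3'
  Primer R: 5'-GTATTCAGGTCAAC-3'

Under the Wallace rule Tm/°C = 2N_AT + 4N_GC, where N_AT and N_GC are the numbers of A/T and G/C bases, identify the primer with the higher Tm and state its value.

Primer F: A+T=6, G+C=11 → Tm = 2(6)+4(11) = 56°C
Primer R: A+T=8, G+C=6 → Tm = 2(8)+4(6) = 40°C
56°C vs 40°C → primer F is higher.

Primer F, 56°C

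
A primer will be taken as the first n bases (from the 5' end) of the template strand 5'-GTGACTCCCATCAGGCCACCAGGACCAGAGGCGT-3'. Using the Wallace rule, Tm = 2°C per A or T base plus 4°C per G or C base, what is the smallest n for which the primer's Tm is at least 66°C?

First 19 bases: GTGACTCCCATCAGGCCAC → Tm = 62°C (< 66°C)
First 20 bases: GTGACTCCCATCAGGCCACC → Tm = 66°C (≥ 66°C)
Each additional base adds 2°C (A/T) or 4°C (G/C), so Tm is non-decreasing in n; n = 20 is the first length to reach 66°C.

n = 20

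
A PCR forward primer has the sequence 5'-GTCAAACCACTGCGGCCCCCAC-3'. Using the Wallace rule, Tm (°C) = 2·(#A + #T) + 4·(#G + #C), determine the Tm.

Scanning the sequence gives G=4, A=5, C=11, T=2.
AT pairs contribute 7, GC pairs contribute 15.
Tm = 2(7) + 4(15) = 14 + 60 = 74°C

74°C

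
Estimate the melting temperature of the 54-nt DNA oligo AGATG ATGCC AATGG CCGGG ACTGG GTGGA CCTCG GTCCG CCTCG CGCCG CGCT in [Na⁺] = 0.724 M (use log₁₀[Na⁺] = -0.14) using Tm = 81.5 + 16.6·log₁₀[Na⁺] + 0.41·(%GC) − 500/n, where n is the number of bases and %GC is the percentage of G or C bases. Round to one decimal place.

98.8°C

Length n = 54. Scanning the sequence gives G=20, A=7, C=18, T=9.
G+C = 38, so %GC = 38/54 × 100 = 70.37%
Salt term: 16.6 × (-0.14) = -2.324
GC term: 0.41 × 70.37 = 28.852; length term: −500/54 = −9.259
Tm = 81.5 + (-2.324) + 28.852 − 9.259 = 98.769 → 98.8°C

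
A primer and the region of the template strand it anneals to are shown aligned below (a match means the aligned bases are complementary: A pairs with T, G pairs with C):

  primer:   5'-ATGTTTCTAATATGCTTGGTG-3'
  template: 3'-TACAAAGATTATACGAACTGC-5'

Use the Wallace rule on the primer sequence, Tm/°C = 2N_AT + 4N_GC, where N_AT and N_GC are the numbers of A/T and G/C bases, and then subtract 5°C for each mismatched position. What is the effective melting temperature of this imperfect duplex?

46°C

Primer base counts: A=4, T=10, G=5, C=2 → A+T=14, G+C=7
Perfect-match Tm = 2(14) + 4(7) = 28 + 28 = 56°C
Mismatches (positions where the bases are not complementary): 2 (at positions 19, 20)
Effective Tm = 56 − 2×5 = 56 − 10 = 46°C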